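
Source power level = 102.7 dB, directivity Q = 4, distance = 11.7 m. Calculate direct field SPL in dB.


Given values:
  Lw = 102.7 dB, Q = 4, r = 11.7 m
Formula: SPL = Lw + 10 * log10(Q / (4 * pi * r^2))
Compute 4 * pi * r^2 = 4 * pi * 11.7^2 = 1720.2105
Compute Q / denom = 4 / 1720.2105 = 0.0023253
Compute 10 * log10(0.0023253) = -26.3352
SPL = 102.7 + (-26.3352) = 76.36

76.36 dB


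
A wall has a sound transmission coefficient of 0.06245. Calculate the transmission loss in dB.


Given values:
  tau = 0.06245
Formula: TL = 10 * log10(1 / tau)
Compute 1 / tau = 1 / 0.06245 = 16.0128
Compute log10(16.0128) = 1.204467
TL = 10 * 1.204467 = 12.04

12.04 dB


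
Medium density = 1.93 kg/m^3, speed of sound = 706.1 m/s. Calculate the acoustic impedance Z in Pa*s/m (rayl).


Given values:
  rho = 1.93 kg/m^3
  c = 706.1 m/s
Formula: Z = rho * c
Z = 1.93 * 706.1
Z = 1362.77

1362.77 rayl


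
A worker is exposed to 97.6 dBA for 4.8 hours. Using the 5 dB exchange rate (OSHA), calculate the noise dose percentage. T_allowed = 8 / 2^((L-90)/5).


Given values:
  L = 97.6 dBA, T = 4.8 hours
Formula: T_allowed = 8 / 2^((L - 90) / 5)
Compute exponent: (97.6 - 90) / 5 = 1.52
Compute 2^(1.52) = 2.86791
T_allowed = 8 / 2.86791 = 2.789488 hours
Dose = (T / T_allowed) * 100
Dose = (4.8 / 2.789488) * 100 = 172.07

172.07 %


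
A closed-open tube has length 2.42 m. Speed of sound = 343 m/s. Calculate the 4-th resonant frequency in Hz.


Given values:
  Tube type: closed-open, L = 2.42 m, c = 343 m/s, n = 4
Formula: f_n = (2n - 1) * c / (4 * L)
Compute 2n - 1 = 2*4 - 1 = 7
Compute 4 * L = 4 * 2.42 = 9.68
f = 7 * 343 / 9.68
f = 248.04

248.04 Hz


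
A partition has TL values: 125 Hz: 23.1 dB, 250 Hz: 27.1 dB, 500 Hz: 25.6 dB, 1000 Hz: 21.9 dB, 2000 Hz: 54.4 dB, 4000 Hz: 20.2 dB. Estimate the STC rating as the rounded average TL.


Given TL values at each frequency:
  125 Hz: 23.1 dB
  250 Hz: 27.1 dB
  500 Hz: 25.6 dB
  1000 Hz: 21.9 dB
  2000 Hz: 54.4 dB
  4000 Hz: 20.2 dB
Formula: STC ~ round(average of TL values)
Sum = 23.1 + 27.1 + 25.6 + 21.9 + 54.4 + 20.2 = 172.3
Average = 172.3 / 6 = 28.72
Rounded: 29

29


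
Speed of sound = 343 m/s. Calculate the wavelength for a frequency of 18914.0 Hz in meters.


Given values:
  c = 343 m/s, f = 18914.0 Hz
Formula: lambda = c / f
lambda = 343 / 18914.0
lambda = 0.0181

0.0181 m


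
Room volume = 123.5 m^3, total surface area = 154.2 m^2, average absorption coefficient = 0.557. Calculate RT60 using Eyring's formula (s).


Given values:
  V = 123.5 m^3, S = 154.2 m^2, alpha = 0.557
Formula: RT60 = 0.161 * V / (-S * ln(1 - alpha))
Compute ln(1 - 0.557) = ln(0.443) = -0.814186
Denominator: -154.2 * -0.814186 = 125.5475
Numerator: 0.161 * 123.5 = 19.8835
RT60 = 19.8835 / 125.5475 = 0.158

0.158 s


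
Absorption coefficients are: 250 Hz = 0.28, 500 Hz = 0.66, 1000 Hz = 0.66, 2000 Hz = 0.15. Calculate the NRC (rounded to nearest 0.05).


Given values:
  a_250 = 0.28, a_500 = 0.66
  a_1000 = 0.66, a_2000 = 0.15
Formula: NRC = (a250 + a500 + a1000 + a2000) / 4
Sum = 0.28 + 0.66 + 0.66 + 0.15 = 1.75
NRC = 1.75 / 4 = 0.4375
Rounded to nearest 0.05: 0.45

0.45


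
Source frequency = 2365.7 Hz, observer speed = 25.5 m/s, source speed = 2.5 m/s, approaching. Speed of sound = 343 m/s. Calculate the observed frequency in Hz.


Given values:
  f_s = 2365.7 Hz, v_o = 25.5 m/s, v_s = 2.5 m/s
  Direction: approaching
Formula: f_o = f_s * (c + v_o) / (c - v_s)
Numerator: c + v_o = 343 + 25.5 = 368.5
Denominator: c - v_s = 343 - 2.5 = 340.5
f_o = 2365.7 * 368.5 / 340.5 = 2560.24

2560.24 Hz


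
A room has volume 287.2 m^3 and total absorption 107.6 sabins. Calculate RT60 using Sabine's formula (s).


Given values:
  V = 287.2 m^3
  A = 107.6 sabins
Formula: RT60 = 0.161 * V / A
Numerator: 0.161 * 287.2 = 46.2392
RT60 = 46.2392 / 107.6 = 0.43

0.43 s


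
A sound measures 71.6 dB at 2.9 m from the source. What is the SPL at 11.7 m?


Given values:
  SPL1 = 71.6 dB, r1 = 2.9 m, r2 = 11.7 m
Formula: SPL2 = SPL1 - 20 * log10(r2 / r1)
Compute ratio: r2 / r1 = 11.7 / 2.9 = 4.0345
Compute log10: log10(4.0345) = 0.60579
Compute drop: 20 * 0.60579 = 12.1158
SPL2 = 71.6 - 12.1158 = 59.48

59.48 dB


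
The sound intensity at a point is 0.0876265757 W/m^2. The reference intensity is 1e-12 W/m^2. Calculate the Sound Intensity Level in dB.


Given values:
  I = 0.0876265757 W/m^2
  I_ref = 1e-12 W/m^2
Formula: SIL = 10 * log10(I / I_ref)
Compute ratio: I / I_ref = 87626575700
Compute log10: log10(87626575700) = 10.942636
Multiply: SIL = 10 * 10.942636 = 109.43

109.43 dB


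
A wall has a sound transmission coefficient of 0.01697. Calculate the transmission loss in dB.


Given values:
  tau = 0.01697
Formula: TL = 10 * log10(1 / tau)
Compute 1 / tau = 1 / 0.01697 = 58.9275
Compute log10(58.9275) = 1.770318
TL = 10 * 1.770318 = 17.7

17.7 dB


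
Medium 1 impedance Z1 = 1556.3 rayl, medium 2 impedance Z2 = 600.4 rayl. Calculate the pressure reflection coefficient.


Given values:
  Z1 = 1556.3 rayl, Z2 = 600.4 rayl
Formula: R = (Z2 - Z1) / (Z2 + Z1)
Numerator: Z2 - Z1 = 600.4 - 1556.3 = -955.9
Denominator: Z2 + Z1 = 600.4 + 1556.3 = 2156.7
R = -955.9 / 2156.7 = -0.4432

-0.4432


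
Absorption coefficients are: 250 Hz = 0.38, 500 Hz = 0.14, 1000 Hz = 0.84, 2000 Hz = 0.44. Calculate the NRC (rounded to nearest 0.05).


Given values:
  a_250 = 0.38, a_500 = 0.14
  a_1000 = 0.84, a_2000 = 0.44
Formula: NRC = (a250 + a500 + a1000 + a2000) / 4
Sum = 0.38 + 0.14 + 0.84 + 0.44 = 1.8
NRC = 1.8 / 4 = 0.45
Rounded to nearest 0.05: 0.45

0.45


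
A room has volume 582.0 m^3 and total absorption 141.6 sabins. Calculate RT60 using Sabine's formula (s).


Given values:
  V = 582.0 m^3
  A = 141.6 sabins
Formula: RT60 = 0.161 * V / A
Numerator: 0.161 * 582.0 = 93.702
RT60 = 93.702 / 141.6 = 0.662

0.662 s


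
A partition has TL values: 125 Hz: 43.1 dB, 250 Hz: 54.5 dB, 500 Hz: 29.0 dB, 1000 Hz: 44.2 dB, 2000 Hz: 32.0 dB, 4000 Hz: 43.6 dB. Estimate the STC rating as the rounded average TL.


Given TL values at each frequency:
  125 Hz: 43.1 dB
  250 Hz: 54.5 dB
  500 Hz: 29.0 dB
  1000 Hz: 44.2 dB
  2000 Hz: 32.0 dB
  4000 Hz: 43.6 dB
Formula: STC ~ round(average of TL values)
Sum = 43.1 + 54.5 + 29.0 + 44.2 + 32.0 + 43.6 = 246.4
Average = 246.4 / 6 = 41.07
Rounded: 41

41


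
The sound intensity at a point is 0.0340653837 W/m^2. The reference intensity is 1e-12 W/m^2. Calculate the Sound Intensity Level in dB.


Given values:
  I = 0.0340653837 W/m^2
  I_ref = 1e-12 W/m^2
Formula: SIL = 10 * log10(I / I_ref)
Compute ratio: I / I_ref = 34065383700
Compute log10: log10(34065383700) = 10.532313
Multiply: SIL = 10 * 10.532313 = 105.32

105.32 dB


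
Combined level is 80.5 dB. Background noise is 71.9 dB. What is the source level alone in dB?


Given values:
  L_total = 80.5 dB, L_bg = 71.9 dB
Formula: L_source = 10 * log10(10^(L_total/10) - 10^(L_bg/10))
Convert to linear:
  10^(80.5/10) = 112201845.4302
  10^(71.9/10) = 15488166.1891
Difference: 112201845.4302 - 15488166.1891 = 96713679.2411
L_source = 10 * log10(96713679.2411) = 79.85

79.85 dB


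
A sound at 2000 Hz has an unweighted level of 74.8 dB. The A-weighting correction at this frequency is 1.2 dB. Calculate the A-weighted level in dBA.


Given values:
  SPL = 74.8 dB
  A-weighting at 2000 Hz = 1.2 dB
Formula: L_A = SPL + A_weight
L_A = 74.8 + (1.2)
L_A = 76.0

76.0 dBA


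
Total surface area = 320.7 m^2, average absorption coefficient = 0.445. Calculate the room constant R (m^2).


Given values:
  S = 320.7 m^2, alpha = 0.445
Formula: R = S * alpha / (1 - alpha)
Numerator: 320.7 * 0.445 = 142.7115
Denominator: 1 - 0.445 = 0.555
R = 142.7115 / 0.555 = 257.14

257.14 m^2


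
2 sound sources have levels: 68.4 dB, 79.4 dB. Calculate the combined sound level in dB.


Formula: L_total = 10 * log10( sum(10^(Li/10)) )
  Source 1: 10^(68.4/10) = 6918309.7092
  Source 2: 10^(79.4/10) = 87096358.9956
Sum of linear values = 94014668.7048
L_total = 10 * log10(94014668.7048) = 79.73

79.73 dB


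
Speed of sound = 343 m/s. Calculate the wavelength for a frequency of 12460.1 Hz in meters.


Given values:
  c = 343 m/s, f = 12460.1 Hz
Formula: lambda = c / f
lambda = 343 / 12460.1
lambda = 0.0275

0.0275 m


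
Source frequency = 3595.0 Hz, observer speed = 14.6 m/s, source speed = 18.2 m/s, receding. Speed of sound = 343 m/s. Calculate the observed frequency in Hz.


Given values:
  f_s = 3595.0 Hz, v_o = 14.6 m/s, v_s = 18.2 m/s
  Direction: receding
Formula: f_o = f_s * (c - v_o) / (c + v_s)
Numerator: c - v_o = 343 - 14.6 = 328.4
Denominator: c + v_s = 343 + 18.2 = 361.2
f_o = 3595.0 * 328.4 / 361.2 = 3268.54

3268.54 Hz


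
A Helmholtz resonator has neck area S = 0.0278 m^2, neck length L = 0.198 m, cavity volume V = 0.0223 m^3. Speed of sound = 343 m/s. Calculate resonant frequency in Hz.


Given values:
  S = 0.0278 m^2, L = 0.198 m, V = 0.0223 m^3, c = 343 m/s
Formula: f = (c / (2*pi)) * sqrt(S / (V * L))
Compute V * L = 0.0223 * 0.198 = 0.0044154
Compute S / (V * L) = 0.0278 / 0.0044154 = 6.2961
Compute sqrt(6.2961) = 2.509203
Compute c / (2*pi) = 343 / 6.283185 = 54.590148
f = 54.590148 * 2.509203 = 136.98

136.98 Hz


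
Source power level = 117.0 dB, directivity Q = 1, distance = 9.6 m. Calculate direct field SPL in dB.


Given values:
  Lw = 117.0 dB, Q = 1, r = 9.6 m
Formula: SPL = Lw + 10 * log10(Q / (4 * pi * r^2))
Compute 4 * pi * r^2 = 4 * pi * 9.6^2 = 1158.1167
Compute Q / denom = 1 / 1158.1167 = 0.00086347
Compute 10 * log10(0.00086347) = -30.6375
SPL = 117.0 + (-30.6375) = 86.36

86.36 dB


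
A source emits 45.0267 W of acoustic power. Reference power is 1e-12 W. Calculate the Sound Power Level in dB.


Given values:
  W = 45.0267 W
  W_ref = 1e-12 W
Formula: SWL = 10 * log10(W / W_ref)
Compute ratio: W / W_ref = 45026700000000
Compute log10: log10(45026700000000) = 13.65347
Multiply: SWL = 10 * 13.65347 = 136.53

136.53 dB


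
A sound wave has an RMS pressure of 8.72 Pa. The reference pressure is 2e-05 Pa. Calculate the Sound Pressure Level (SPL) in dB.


Given values:
  p = 8.72 Pa
  p_ref = 2e-05 Pa
Formula: SPL = 20 * log10(p / p_ref)
Compute ratio: p / p_ref = 8.72 / 2e-05 = 436000
Compute log10: log10(436000) = 5.639486
Multiply: SPL = 20 * 5.639486 = 112.79

112.79 dB


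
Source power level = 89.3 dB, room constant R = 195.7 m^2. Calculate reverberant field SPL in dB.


Given values:
  Lw = 89.3 dB, R = 195.7 m^2
Formula: SPL = Lw + 10 * log10(4 / R)
Compute 4 / R = 4 / 195.7 = 0.020439
Compute 10 * log10(0.020439) = -16.8954
SPL = 89.3 + (-16.8954) = 72.4

72.4 dB


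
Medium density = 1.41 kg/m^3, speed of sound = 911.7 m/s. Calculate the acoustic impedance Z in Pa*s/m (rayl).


Given values:
  rho = 1.41 kg/m^3
  c = 911.7 m/s
Formula: Z = rho * c
Z = 1.41 * 911.7
Z = 1285.5

1285.5 rayl


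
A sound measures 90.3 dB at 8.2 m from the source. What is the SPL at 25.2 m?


Given values:
  SPL1 = 90.3 dB, r1 = 8.2 m, r2 = 25.2 m
Formula: SPL2 = SPL1 - 20 * log10(r2 / r1)
Compute ratio: r2 / r1 = 25.2 / 8.2 = 3.0732
Compute log10: log10(3.0732) = 0.487591
Compute drop: 20 * 0.487591 = 9.7518
SPL2 = 90.3 - 9.7518 = 80.55

80.55 dB


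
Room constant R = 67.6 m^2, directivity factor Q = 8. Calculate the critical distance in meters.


Given values:
  R = 67.6 m^2, Q = 8
Formula: d_c = 0.141 * sqrt(Q * R)
Compute Q * R = 8 * 67.6 = 540.8
Compute sqrt(540.8) = 23.2551
d_c = 0.141 * 23.2551 = 3.279

3.279 m


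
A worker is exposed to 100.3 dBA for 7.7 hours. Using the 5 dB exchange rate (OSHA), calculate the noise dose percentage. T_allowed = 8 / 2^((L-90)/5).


Given values:
  L = 100.3 dBA, T = 7.7 hours
Formula: T_allowed = 8 / 2^((L - 90) / 5)
Compute exponent: (100.3 - 90) / 5 = 2.06
Compute 2^(2.06) = 4.169863
T_allowed = 8 / 4.169863 = 1.918528 hours
Dose = (T / T_allowed) * 100
Dose = (7.7 / 1.918528) * 100 = 401.35

401.35 %


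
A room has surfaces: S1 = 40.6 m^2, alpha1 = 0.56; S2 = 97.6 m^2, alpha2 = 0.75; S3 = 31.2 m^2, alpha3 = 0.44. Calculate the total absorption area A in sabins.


Given surfaces:
  Surface 1: 40.6 * 0.56 = 22.736
  Surface 2: 97.6 * 0.75 = 73.2
  Surface 3: 31.2 * 0.44 = 13.728
Formula: A = sum(Si * alpha_i)
A = 22.736 + 73.2 + 13.728
A = 109.66

109.66 sabins


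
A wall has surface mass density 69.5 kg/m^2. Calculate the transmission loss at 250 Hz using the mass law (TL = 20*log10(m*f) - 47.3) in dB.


Given values:
  m = 69.5 kg/m^2, f = 250 Hz
Formula: TL = 20 * log10(m * f) - 47.3
Compute m * f = 69.5 * 250 = 17375.0
Compute log10(17375.0) = 4.239925
Compute 20 * 4.239925 = 84.7985
TL = 84.7985 - 47.3 = 37.5

37.5 dB


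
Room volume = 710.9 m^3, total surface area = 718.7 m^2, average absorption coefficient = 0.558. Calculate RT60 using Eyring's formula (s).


Given values:
  V = 710.9 m^3, S = 718.7 m^2, alpha = 0.558
Formula: RT60 = 0.161 * V / (-S * ln(1 - alpha))
Compute ln(1 - 0.558) = ln(0.442) = -0.816445
Denominator: -718.7 * -0.816445 = 586.779
Numerator: 0.161 * 710.9 = 114.4549
RT60 = 114.4549 / 586.779 = 0.195

0.195 s


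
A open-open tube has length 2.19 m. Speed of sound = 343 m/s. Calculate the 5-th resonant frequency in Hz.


Given values:
  Tube type: open-open, L = 2.19 m, c = 343 m/s, n = 5
Formula: f_n = n * c / (2 * L)
Compute 2 * L = 2 * 2.19 = 4.38
f = 5 * 343 / 4.38
f = 391.55

391.55 Hz


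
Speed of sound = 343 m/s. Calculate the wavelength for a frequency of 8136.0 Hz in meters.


Given values:
  c = 343 m/s, f = 8136.0 Hz
Formula: lambda = c / f
lambda = 343 / 8136.0
lambda = 0.0422

0.0422 m


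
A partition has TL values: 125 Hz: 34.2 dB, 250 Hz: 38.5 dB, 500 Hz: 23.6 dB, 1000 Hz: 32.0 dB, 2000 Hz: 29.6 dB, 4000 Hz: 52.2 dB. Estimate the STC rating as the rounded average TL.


Given TL values at each frequency:
  125 Hz: 34.2 dB
  250 Hz: 38.5 dB
  500 Hz: 23.6 dB
  1000 Hz: 32.0 dB
  2000 Hz: 29.6 dB
  4000 Hz: 52.2 dB
Formula: STC ~ round(average of TL values)
Sum = 34.2 + 38.5 + 23.6 + 32.0 + 29.6 + 52.2 = 210.1
Average = 210.1 / 6 = 35.02
Rounded: 35

35


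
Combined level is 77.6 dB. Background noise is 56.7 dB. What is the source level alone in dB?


Given values:
  L_total = 77.6 dB, L_bg = 56.7 dB
Formula: L_source = 10 * log10(10^(L_total/10) - 10^(L_bg/10))
Convert to linear:
  10^(77.6/10) = 57543993.7337
  10^(56.7/10) = 467735.1413
Difference: 57543993.7337 - 467735.1413 = 57076258.5924
L_source = 10 * log10(57076258.5924) = 77.56

77.56 dB


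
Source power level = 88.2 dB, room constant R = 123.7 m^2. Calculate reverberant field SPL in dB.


Given values:
  Lw = 88.2 dB, R = 123.7 m^2
Formula: SPL = Lw + 10 * log10(4 / R)
Compute 4 / R = 4 / 123.7 = 0.032336
Compute 10 * log10(0.032336) = -14.9031
SPL = 88.2 + (-14.9031) = 73.3

73.3 dB


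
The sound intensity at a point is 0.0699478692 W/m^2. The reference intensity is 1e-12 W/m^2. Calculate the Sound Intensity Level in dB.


Given values:
  I = 0.0699478692 W/m^2
  I_ref = 1e-12 W/m^2
Formula: SIL = 10 * log10(I / I_ref)
Compute ratio: I / I_ref = 69947869200
Compute log10: log10(69947869200) = 10.844774
Multiply: SIL = 10 * 10.844774 = 108.45

108.45 dB


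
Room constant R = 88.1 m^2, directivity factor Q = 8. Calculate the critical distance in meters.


Given values:
  R = 88.1 m^2, Q = 8
Formula: d_c = 0.141 * sqrt(Q * R)
Compute Q * R = 8 * 88.1 = 704.8
Compute sqrt(704.8) = 26.5481
d_c = 0.141 * 26.5481 = 3.743

3.743 m


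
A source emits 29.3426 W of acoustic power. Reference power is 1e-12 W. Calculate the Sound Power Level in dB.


Given values:
  W = 29.3426 W
  W_ref = 1e-12 W
Formula: SWL = 10 * log10(W / W_ref)
Compute ratio: W / W_ref = 29342600000000
Compute log10: log10(29342600000000) = 13.467499
Multiply: SWL = 10 * 13.467499 = 134.67

134.67 dB


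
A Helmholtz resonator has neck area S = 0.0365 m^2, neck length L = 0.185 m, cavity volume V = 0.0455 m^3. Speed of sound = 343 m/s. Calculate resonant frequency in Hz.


Given values:
  S = 0.0365 m^2, L = 0.185 m, V = 0.0455 m^3, c = 343 m/s
Formula: f = (c / (2*pi)) * sqrt(S / (V * L))
Compute V * L = 0.0455 * 0.185 = 0.0084175
Compute S / (V * L) = 0.0365 / 0.0084175 = 4.3362
Compute sqrt(4.3362) = 2.082354
Compute c / (2*pi) = 343 / 6.283185 = 54.590148
f = 54.590148 * 2.082354 = 113.68

113.68 Hz


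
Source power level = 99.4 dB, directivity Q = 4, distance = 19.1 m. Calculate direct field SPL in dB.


Given values:
  Lw = 99.4 dB, Q = 4, r = 19.1 m
Formula: SPL = Lw + 10 * log10(Q / (4 * pi * r^2))
Compute 4 * pi * r^2 = 4 * pi * 19.1^2 = 4584.3377
Compute Q / denom = 4 / 4584.3377 = 0.00087254
Compute 10 * log10(0.00087254) = -30.5921
SPL = 99.4 + (-30.5921) = 68.81

68.81 dB


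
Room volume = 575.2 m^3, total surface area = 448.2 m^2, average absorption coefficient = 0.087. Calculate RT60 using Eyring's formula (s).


Given values:
  V = 575.2 m^3, S = 448.2 m^2, alpha = 0.087
Formula: RT60 = 0.161 * V / (-S * ln(1 - alpha))
Compute ln(1 - 0.087) = ln(0.913) = -0.091019
Denominator: -448.2 * -0.091019 = 40.7947
Numerator: 0.161 * 575.2 = 92.6072
RT60 = 92.6072 / 40.7947 = 2.27

2.27 s


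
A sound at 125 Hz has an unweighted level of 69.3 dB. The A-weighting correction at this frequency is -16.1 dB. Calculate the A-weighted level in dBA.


Given values:
  SPL = 69.3 dB
  A-weighting at 125 Hz = -16.1 dB
Formula: L_A = SPL + A_weight
L_A = 69.3 + (-16.1)
L_A = 53.2

53.2 dBA


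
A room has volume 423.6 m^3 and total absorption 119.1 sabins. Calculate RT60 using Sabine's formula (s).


Given values:
  V = 423.6 m^3
  A = 119.1 sabins
Formula: RT60 = 0.161 * V / A
Numerator: 0.161 * 423.6 = 68.1996
RT60 = 68.1996 / 119.1 = 0.573

0.573 s


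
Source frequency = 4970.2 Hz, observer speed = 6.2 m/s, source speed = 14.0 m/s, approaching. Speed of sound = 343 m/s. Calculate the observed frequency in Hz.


Given values:
  f_s = 4970.2 Hz, v_o = 6.2 m/s, v_s = 14.0 m/s
  Direction: approaching
Formula: f_o = f_s * (c + v_o) / (c - v_s)
Numerator: c + v_o = 343 + 6.2 = 349.2
Denominator: c - v_s = 343 - 14.0 = 329.0
f_o = 4970.2 * 349.2 / 329.0 = 5275.36

5275.36 Hz


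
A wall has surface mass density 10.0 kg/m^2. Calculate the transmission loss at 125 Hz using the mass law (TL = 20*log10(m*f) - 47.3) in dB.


Given values:
  m = 10.0 kg/m^2, f = 125 Hz
Formula: TL = 20 * log10(m * f) - 47.3
Compute m * f = 10.0 * 125 = 1250.0
Compute log10(1250.0) = 3.09691
Compute 20 * 3.09691 = 61.9382
TL = 61.9382 - 47.3 = 14.64

14.64 dB


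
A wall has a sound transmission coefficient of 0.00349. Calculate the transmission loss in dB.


Given values:
  tau = 0.00349
Formula: TL = 10 * log10(1 / tau)
Compute 1 / tau = 1 / 0.00349 = 286.533
Compute log10(286.533) = 2.457175
TL = 10 * 2.457175 = 24.57

24.57 dB


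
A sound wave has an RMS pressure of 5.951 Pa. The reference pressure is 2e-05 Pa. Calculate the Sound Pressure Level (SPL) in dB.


Given values:
  p = 5.951 Pa
  p_ref = 2e-05 Pa
Formula: SPL = 20 * log10(p / p_ref)
Compute ratio: p / p_ref = 5.951 / 2e-05 = 297550
Compute log10: log10(297550) = 5.47356
Multiply: SPL = 20 * 5.47356 = 109.47

109.47 dB


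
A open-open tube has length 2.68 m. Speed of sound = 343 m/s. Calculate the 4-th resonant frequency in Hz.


Given values:
  Tube type: open-open, L = 2.68 m, c = 343 m/s, n = 4
Formula: f_n = n * c / (2 * L)
Compute 2 * L = 2 * 2.68 = 5.36
f = 4 * 343 / 5.36
f = 255.97

255.97 Hz


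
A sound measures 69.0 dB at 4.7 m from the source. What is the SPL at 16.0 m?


Given values:
  SPL1 = 69.0 dB, r1 = 4.7 m, r2 = 16.0 m
Formula: SPL2 = SPL1 - 20 * log10(r2 / r1)
Compute ratio: r2 / r1 = 16.0 / 4.7 = 3.4043
Compute log10: log10(3.4043) = 0.532028
Compute drop: 20 * 0.532028 = 10.6406
SPL2 = 69.0 - 10.6406 = 58.36

58.36 dB


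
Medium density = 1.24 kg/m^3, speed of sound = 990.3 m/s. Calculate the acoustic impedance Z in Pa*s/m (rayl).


Given values:
  rho = 1.24 kg/m^3
  c = 990.3 m/s
Formula: Z = rho * c
Z = 1.24 * 990.3
Z = 1227.97

1227.97 rayl


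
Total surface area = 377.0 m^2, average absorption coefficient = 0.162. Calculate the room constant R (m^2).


Given values:
  S = 377.0 m^2, alpha = 0.162
Formula: R = S * alpha / (1 - alpha)
Numerator: 377.0 * 0.162 = 61.074
Denominator: 1 - 0.162 = 0.838
R = 61.074 / 0.838 = 72.88

72.88 m^2


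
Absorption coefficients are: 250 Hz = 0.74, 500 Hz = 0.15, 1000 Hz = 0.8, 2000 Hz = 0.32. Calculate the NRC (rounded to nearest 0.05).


Given values:
  a_250 = 0.74, a_500 = 0.15
  a_1000 = 0.8, a_2000 = 0.32
Formula: NRC = (a250 + a500 + a1000 + a2000) / 4
Sum = 0.74 + 0.15 + 0.8 + 0.32 = 2.01
NRC = 2.01 / 4 = 0.5025
Rounded to nearest 0.05: 0.5

0.5


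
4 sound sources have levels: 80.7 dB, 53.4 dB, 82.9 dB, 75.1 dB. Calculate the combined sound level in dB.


Formula: L_total = 10 * log10( sum(10^(Li/10)) )
  Source 1: 10^(80.7/10) = 117489755.494
  Source 2: 10^(53.4/10) = 218776.1624
  Source 3: 10^(82.9/10) = 194984459.9758
  Source 4: 10^(75.1/10) = 32359365.693
Sum of linear values = 345052357.3252
L_total = 10 * log10(345052357.3252) = 85.38

85.38 dB


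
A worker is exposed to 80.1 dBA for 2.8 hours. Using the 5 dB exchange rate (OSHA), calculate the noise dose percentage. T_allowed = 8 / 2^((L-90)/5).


Given values:
  L = 80.1 dBA, T = 2.8 hours
Formula: T_allowed = 8 / 2^((L - 90) / 5)
Compute exponent: (80.1 - 90) / 5 = -1.98
Compute 2^(-1.98) = 0.25349
T_allowed = 8 / 0.25349 = 31.55943 hours
Dose = (T / T_allowed) * 100
Dose = (2.8 / 31.55943) * 100 = 8.87

8.87 %


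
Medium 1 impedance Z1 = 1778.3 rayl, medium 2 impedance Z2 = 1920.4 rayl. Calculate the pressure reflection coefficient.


Given values:
  Z1 = 1778.3 rayl, Z2 = 1920.4 rayl
Formula: R = (Z2 - Z1) / (Z2 + Z1)
Numerator: Z2 - Z1 = 1920.4 - 1778.3 = 142.1
Denominator: Z2 + Z1 = 1920.4 + 1778.3 = 3698.7
R = 142.1 / 3698.7 = 0.0384

0.0384


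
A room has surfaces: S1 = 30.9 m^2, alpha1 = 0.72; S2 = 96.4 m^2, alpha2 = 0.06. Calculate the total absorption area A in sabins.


Given surfaces:
  Surface 1: 30.9 * 0.72 = 22.248
  Surface 2: 96.4 * 0.06 = 5.784
Formula: A = sum(Si * alpha_i)
A = 22.248 + 5.784
A = 28.03

28.03 sabins


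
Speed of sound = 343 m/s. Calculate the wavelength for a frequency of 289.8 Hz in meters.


Given values:
  c = 343 m/s, f = 289.8 Hz
Formula: lambda = c / f
lambda = 343 / 289.8
lambda = 1.1836

1.1836 m


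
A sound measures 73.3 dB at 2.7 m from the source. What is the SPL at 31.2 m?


Given values:
  SPL1 = 73.3 dB, r1 = 2.7 m, r2 = 31.2 m
Formula: SPL2 = SPL1 - 20 * log10(r2 / r1)
Compute ratio: r2 / r1 = 31.2 / 2.7 = 11.5556
Compute log10: log10(11.5556) = 1.062793
Compute drop: 20 * 1.062793 = 21.2559
SPL2 = 73.3 - 21.2559 = 52.04

52.04 dB


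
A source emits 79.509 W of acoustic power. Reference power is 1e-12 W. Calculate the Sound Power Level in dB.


Given values:
  W = 79.509 W
  W_ref = 1e-12 W
Formula: SWL = 10 * log10(W / W_ref)
Compute ratio: W / W_ref = 79509000000000
Compute log10: log10(79509000000000) = 13.900416
Multiply: SWL = 10 * 13.900416 = 139.0

139.0 dB


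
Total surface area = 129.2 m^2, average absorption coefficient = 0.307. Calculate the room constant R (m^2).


Given values:
  S = 129.2 m^2, alpha = 0.307
Formula: R = S * alpha / (1 - alpha)
Numerator: 129.2 * 0.307 = 39.6644
Denominator: 1 - 0.307 = 0.693
R = 39.6644 / 0.693 = 57.24

57.24 m^2


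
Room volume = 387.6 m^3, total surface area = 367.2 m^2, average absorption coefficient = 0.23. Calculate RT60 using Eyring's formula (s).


Given values:
  V = 387.6 m^3, S = 367.2 m^2, alpha = 0.23
Formula: RT60 = 0.161 * V / (-S * ln(1 - alpha))
Compute ln(1 - 0.23) = ln(0.77) = -0.261365
Denominator: -367.2 * -0.261365 = 95.9732
Numerator: 0.161 * 387.6 = 62.4036
RT60 = 62.4036 / 95.9732 = 0.65

0.65 s


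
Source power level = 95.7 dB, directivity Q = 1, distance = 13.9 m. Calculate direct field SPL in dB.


Given values:
  Lw = 95.7 dB, Q = 1, r = 13.9 m
Formula: SPL = Lw + 10 * log10(Q / (4 * pi * r^2))
Compute 4 * pi * r^2 = 4 * pi * 13.9^2 = 2427.9485
Compute Q / denom = 1 / 2427.9485 = 0.00041187
Compute 10 * log10(0.00041187) = -33.8524
SPL = 95.7 + (-33.8524) = 61.85

61.85 dB


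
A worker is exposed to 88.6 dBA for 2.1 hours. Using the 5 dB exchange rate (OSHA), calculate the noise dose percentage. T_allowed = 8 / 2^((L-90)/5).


Given values:
  L = 88.6 dBA, T = 2.1 hours
Formula: T_allowed = 8 / 2^((L - 90) / 5)
Compute exponent: (88.6 - 90) / 5 = -0.28
Compute 2^(-0.28) = 0.823591
T_allowed = 8 / 0.823591 = 9.713559 hours
Dose = (T / T_allowed) * 100
Dose = (2.1 / 9.713559) * 100 = 21.62

21.62 %


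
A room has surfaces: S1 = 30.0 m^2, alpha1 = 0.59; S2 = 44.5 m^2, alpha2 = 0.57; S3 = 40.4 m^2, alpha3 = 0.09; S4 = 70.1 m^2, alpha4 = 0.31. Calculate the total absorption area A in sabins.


Given surfaces:
  Surface 1: 30.0 * 0.59 = 17.7
  Surface 2: 44.5 * 0.57 = 25.365
  Surface 3: 40.4 * 0.09 = 3.636
  Surface 4: 70.1 * 0.31 = 21.731
Formula: A = sum(Si * alpha_i)
A = 17.7 + 25.365 + 3.636 + 21.731
A = 68.43

68.43 sabins


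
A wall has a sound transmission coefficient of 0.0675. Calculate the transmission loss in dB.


Given values:
  tau = 0.0675
Formula: TL = 10 * log10(1 / tau)
Compute 1 / tau = 1 / 0.0675 = 14.8148
Compute log10(14.8148) = 1.170696
TL = 10 * 1.170696 = 11.71

11.71 dB


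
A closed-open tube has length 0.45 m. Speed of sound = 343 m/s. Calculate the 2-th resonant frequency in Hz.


Given values:
  Tube type: closed-open, L = 0.45 m, c = 343 m/s, n = 2
Formula: f_n = (2n - 1) * c / (4 * L)
Compute 2n - 1 = 2*2 - 1 = 3
Compute 4 * L = 4 * 0.45 = 1.8
f = 3 * 343 / 1.8
f = 571.67

571.67 Hz


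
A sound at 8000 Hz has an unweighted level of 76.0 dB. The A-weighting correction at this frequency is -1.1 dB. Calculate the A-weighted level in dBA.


Given values:
  SPL = 76.0 dB
  A-weighting at 8000 Hz = -1.1 dB
Formula: L_A = SPL + A_weight
L_A = 76.0 + (-1.1)
L_A = 74.9

74.9 dBA


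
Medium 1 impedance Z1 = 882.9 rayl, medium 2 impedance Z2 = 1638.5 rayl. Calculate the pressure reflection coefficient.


Given values:
  Z1 = 882.9 rayl, Z2 = 1638.5 rayl
Formula: R = (Z2 - Z1) / (Z2 + Z1)
Numerator: Z2 - Z1 = 1638.5 - 882.9 = 755.6
Denominator: Z2 + Z1 = 1638.5 + 882.9 = 2521.4
R = 755.6 / 2521.4 = 0.2997

0.2997


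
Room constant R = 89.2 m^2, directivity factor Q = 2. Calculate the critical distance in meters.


Given values:
  R = 89.2 m^2, Q = 2
Formula: d_c = 0.141 * sqrt(Q * R)
Compute Q * R = 2 * 89.2 = 178.4
Compute sqrt(178.4) = 13.3566
d_c = 0.141 * 13.3566 = 1.883

1.883 m


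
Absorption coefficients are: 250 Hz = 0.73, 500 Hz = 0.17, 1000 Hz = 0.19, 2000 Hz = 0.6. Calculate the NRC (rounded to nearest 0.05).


Given values:
  a_250 = 0.73, a_500 = 0.17
  a_1000 = 0.19, a_2000 = 0.6
Formula: NRC = (a250 + a500 + a1000 + a2000) / 4
Sum = 0.73 + 0.17 + 0.19 + 0.6 = 1.69
NRC = 1.69 / 4 = 0.4225
Rounded to nearest 0.05: 0.4

0.4


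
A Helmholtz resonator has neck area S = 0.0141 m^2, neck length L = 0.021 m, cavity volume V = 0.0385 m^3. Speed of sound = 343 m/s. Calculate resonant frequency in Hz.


Given values:
  S = 0.0141 m^2, L = 0.021 m, V = 0.0385 m^3, c = 343 m/s
Formula: f = (c / (2*pi)) * sqrt(S / (V * L))
Compute V * L = 0.0385 * 0.021 = 0.0008085
Compute S / (V * L) = 0.0141 / 0.0008085 = 17.4397
Compute sqrt(17.4397) = 4.176087
Compute c / (2*pi) = 343 / 6.283185 = 54.590148
f = 54.590148 * 4.176087 = 227.97

227.97 Hz


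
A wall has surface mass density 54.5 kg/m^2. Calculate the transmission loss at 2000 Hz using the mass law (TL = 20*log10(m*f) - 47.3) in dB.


Given values:
  m = 54.5 kg/m^2, f = 2000 Hz
Formula: TL = 20 * log10(m * f) - 47.3
Compute m * f = 54.5 * 2000 = 109000.0
Compute log10(109000.0) = 5.037426
Compute 20 * 5.037426 = 100.7485
TL = 100.7485 - 47.3 = 53.45

53.45 dB


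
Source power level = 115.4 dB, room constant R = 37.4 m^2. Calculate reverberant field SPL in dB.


Given values:
  Lw = 115.4 dB, R = 37.4 m^2
Formula: SPL = Lw + 10 * log10(4 / R)
Compute 4 / R = 4 / 37.4 = 0.106952
Compute 10 * log10(0.106952) = -9.7081
SPL = 115.4 + (-9.7081) = 105.69

105.69 dB


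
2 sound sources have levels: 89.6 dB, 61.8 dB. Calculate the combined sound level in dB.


Formula: L_total = 10 * log10( sum(10^(Li/10)) )
  Source 1: 10^(89.6/10) = 912010839.3559
  Source 2: 10^(61.8/10) = 1513561.2484
Sum of linear values = 913524400.6043
L_total = 10 * log10(913524400.6043) = 89.61

89.61 dB


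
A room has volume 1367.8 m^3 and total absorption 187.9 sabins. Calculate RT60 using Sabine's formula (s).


Given values:
  V = 1367.8 m^3
  A = 187.9 sabins
Formula: RT60 = 0.161 * V / A
Numerator: 0.161 * 1367.8 = 220.2158
RT60 = 220.2158 / 187.9 = 1.172

1.172 s


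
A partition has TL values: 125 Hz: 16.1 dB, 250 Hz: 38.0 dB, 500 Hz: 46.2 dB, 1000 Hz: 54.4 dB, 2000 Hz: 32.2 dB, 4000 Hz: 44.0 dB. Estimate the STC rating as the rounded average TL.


Given TL values at each frequency:
  125 Hz: 16.1 dB
  250 Hz: 38.0 dB
  500 Hz: 46.2 dB
  1000 Hz: 54.4 dB
  2000 Hz: 32.2 dB
  4000 Hz: 44.0 dB
Formula: STC ~ round(average of TL values)
Sum = 16.1 + 38.0 + 46.2 + 54.4 + 32.2 + 44.0 = 230.9
Average = 230.9 / 6 = 38.48
Rounded: 38

38


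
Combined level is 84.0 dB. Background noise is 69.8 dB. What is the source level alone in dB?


Given values:
  L_total = 84.0 dB, L_bg = 69.8 dB
Formula: L_source = 10 * log10(10^(L_total/10) - 10^(L_bg/10))
Convert to linear:
  10^(84.0/10) = 251188643.151
  10^(69.8/10) = 9549925.8602
Difference: 251188643.151 - 9549925.8602 = 241638717.2908
L_source = 10 * log10(241638717.2908) = 83.83

83.83 dB


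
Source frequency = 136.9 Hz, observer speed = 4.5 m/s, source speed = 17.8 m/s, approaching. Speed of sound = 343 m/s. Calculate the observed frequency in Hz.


Given values:
  f_s = 136.9 Hz, v_o = 4.5 m/s, v_s = 17.8 m/s
  Direction: approaching
Formula: f_o = f_s * (c + v_o) / (c - v_s)
Numerator: c + v_o = 343 + 4.5 = 347.5
Denominator: c - v_s = 343 - 17.8 = 325.2
f_o = 136.9 * 347.5 / 325.2 = 146.29

146.29 Hz


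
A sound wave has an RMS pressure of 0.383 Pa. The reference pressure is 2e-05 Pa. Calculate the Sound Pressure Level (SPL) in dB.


Given values:
  p = 0.383 Pa
  p_ref = 2e-05 Pa
Formula: SPL = 20 * log10(p / p_ref)
Compute ratio: p / p_ref = 0.383 / 2e-05 = 19150
Compute log10: log10(19150) = 4.282169
Multiply: SPL = 20 * 4.282169 = 85.64

85.64 dB


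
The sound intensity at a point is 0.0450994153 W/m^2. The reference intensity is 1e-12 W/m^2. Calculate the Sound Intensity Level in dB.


Given values:
  I = 0.0450994153 W/m^2
  I_ref = 1e-12 W/m^2
Formula: SIL = 10 * log10(I / I_ref)
Compute ratio: I / I_ref = 45099415300
Compute log10: log10(45099415300) = 10.654171
Multiply: SIL = 10 * 10.654171 = 106.54

106.54 dB


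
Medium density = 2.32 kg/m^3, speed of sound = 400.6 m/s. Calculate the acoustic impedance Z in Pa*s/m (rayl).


Given values:
  rho = 2.32 kg/m^3
  c = 400.6 m/s
Formula: Z = rho * c
Z = 2.32 * 400.6
Z = 929.39

929.39 rayl


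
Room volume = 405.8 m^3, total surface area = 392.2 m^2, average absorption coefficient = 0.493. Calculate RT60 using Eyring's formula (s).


Given values:
  V = 405.8 m^3, S = 392.2 m^2, alpha = 0.493
Formula: RT60 = 0.161 * V / (-S * ln(1 - alpha))
Compute ln(1 - 0.493) = ln(0.507) = -0.679244
Denominator: -392.2 * -0.679244 = 266.3995
Numerator: 0.161 * 405.8 = 65.3338
RT60 = 65.3338 / 266.3995 = 0.245

0.245 s


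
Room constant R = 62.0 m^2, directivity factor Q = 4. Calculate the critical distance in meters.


Given values:
  R = 62.0 m^2, Q = 4
Formula: d_c = 0.141 * sqrt(Q * R)
Compute Q * R = 4 * 62.0 = 248.0
Compute sqrt(248.0) = 15.748
d_c = 0.141 * 15.748 = 2.22

2.22 m


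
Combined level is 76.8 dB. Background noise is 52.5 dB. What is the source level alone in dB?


Given values:
  L_total = 76.8 dB, L_bg = 52.5 dB
Formula: L_source = 10 * log10(10^(L_total/10) - 10^(L_bg/10))
Convert to linear:
  10^(76.8/10) = 47863009.2323
  10^(52.5/10) = 177827.941
Difference: 47863009.2323 - 177827.941 = 47685181.2913
L_source = 10 * log10(47685181.2913) = 76.78

76.78 dB


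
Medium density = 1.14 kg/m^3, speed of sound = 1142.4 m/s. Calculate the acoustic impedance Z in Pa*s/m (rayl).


Given values:
  rho = 1.14 kg/m^3
  c = 1142.4 m/s
Formula: Z = rho * c
Z = 1.14 * 1142.4
Z = 1302.34

1302.34 rayl


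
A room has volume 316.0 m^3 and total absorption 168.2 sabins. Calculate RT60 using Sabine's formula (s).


Given values:
  V = 316.0 m^3
  A = 168.2 sabins
Formula: RT60 = 0.161 * V / A
Numerator: 0.161 * 316.0 = 50.876
RT60 = 50.876 / 168.2 = 0.302

0.302 s


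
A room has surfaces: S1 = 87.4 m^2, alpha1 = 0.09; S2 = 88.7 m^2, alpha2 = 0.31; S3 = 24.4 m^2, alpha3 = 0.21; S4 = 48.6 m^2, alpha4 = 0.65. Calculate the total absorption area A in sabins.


Given surfaces:
  Surface 1: 87.4 * 0.09 = 7.866
  Surface 2: 88.7 * 0.31 = 27.497
  Surface 3: 24.4 * 0.21 = 5.124
  Surface 4: 48.6 * 0.65 = 31.59
Formula: A = sum(Si * alpha_i)
A = 7.866 + 27.497 + 5.124 + 31.59
A = 72.08

72.08 sabins


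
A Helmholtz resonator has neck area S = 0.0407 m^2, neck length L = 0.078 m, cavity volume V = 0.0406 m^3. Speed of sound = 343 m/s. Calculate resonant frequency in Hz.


Given values:
  S = 0.0407 m^2, L = 0.078 m, V = 0.0406 m^3, c = 343 m/s
Formula: f = (c / (2*pi)) * sqrt(S / (V * L))
Compute V * L = 0.0406 * 0.078 = 0.0031668
Compute S / (V * L) = 0.0407 / 0.0031668 = 12.8521
Compute sqrt(12.8521) = 3.584983
Compute c / (2*pi) = 343 / 6.283185 = 54.590148
f = 54.590148 * 3.584983 = 195.7

195.7 Hz


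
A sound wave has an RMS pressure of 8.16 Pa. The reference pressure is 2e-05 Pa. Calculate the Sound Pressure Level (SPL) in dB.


Given values:
  p = 8.16 Pa
  p_ref = 2e-05 Pa
Formula: SPL = 20 * log10(p / p_ref)
Compute ratio: p / p_ref = 8.16 / 2e-05 = 408000
Compute log10: log10(408000) = 5.61066
Multiply: SPL = 20 * 5.61066 = 112.21

112.21 dB


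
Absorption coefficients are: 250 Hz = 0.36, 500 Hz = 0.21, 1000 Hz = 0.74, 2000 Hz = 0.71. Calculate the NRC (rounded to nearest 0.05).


Given values:
  a_250 = 0.36, a_500 = 0.21
  a_1000 = 0.74, a_2000 = 0.71
Formula: NRC = (a250 + a500 + a1000 + a2000) / 4
Sum = 0.36 + 0.21 + 0.74 + 0.71 = 2.02
NRC = 2.02 / 4 = 0.505
Rounded to nearest 0.05: 0.5

0.5


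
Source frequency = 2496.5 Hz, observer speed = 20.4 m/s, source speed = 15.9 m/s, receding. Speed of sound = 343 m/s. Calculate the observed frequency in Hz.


Given values:
  f_s = 2496.5 Hz, v_o = 20.4 m/s, v_s = 15.9 m/s
  Direction: receding
Formula: f_o = f_s * (c - v_o) / (c + v_s)
Numerator: c - v_o = 343 - 20.4 = 322.6
Denominator: c + v_s = 343 + 15.9 = 358.9
f_o = 2496.5 * 322.6 / 358.9 = 2244.0

2244.0 Hz


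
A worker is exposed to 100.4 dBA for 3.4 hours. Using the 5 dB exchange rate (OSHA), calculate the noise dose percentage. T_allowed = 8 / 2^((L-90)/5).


Given values:
  L = 100.4 dBA, T = 3.4 hours
Formula: T_allowed = 8 / 2^((L - 90) / 5)
Compute exponent: (100.4 - 90) / 5 = 2.08
Compute 2^(2.08) = 4.228072
T_allowed = 8 / 4.228072 = 1.892115 hours
Dose = (T / T_allowed) * 100
Dose = (3.4 / 1.892115) * 100 = 179.69

179.69 %


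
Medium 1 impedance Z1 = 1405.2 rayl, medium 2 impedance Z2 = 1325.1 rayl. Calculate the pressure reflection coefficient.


Given values:
  Z1 = 1405.2 rayl, Z2 = 1325.1 rayl
Formula: R = (Z2 - Z1) / (Z2 + Z1)
Numerator: Z2 - Z1 = 1325.1 - 1405.2 = -80.1
Denominator: Z2 + Z1 = 1325.1 + 1405.2 = 2730.3
R = -80.1 / 2730.3 = -0.0293

-0.0293


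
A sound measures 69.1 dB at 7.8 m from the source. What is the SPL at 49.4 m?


Given values:
  SPL1 = 69.1 dB, r1 = 7.8 m, r2 = 49.4 m
Formula: SPL2 = SPL1 - 20 * log10(r2 / r1)
Compute ratio: r2 / r1 = 49.4 / 7.8 = 6.3333
Compute log10: log10(6.3333) = 0.80163
Compute drop: 20 * 0.80163 = 16.0326
SPL2 = 69.1 - 16.0326 = 53.07

53.07 dB


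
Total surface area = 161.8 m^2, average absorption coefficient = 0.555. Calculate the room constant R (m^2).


Given values:
  S = 161.8 m^2, alpha = 0.555
Formula: R = S * alpha / (1 - alpha)
Numerator: 161.8 * 0.555 = 89.799
Denominator: 1 - 0.555 = 0.445
R = 89.799 / 0.445 = 201.8

201.8 m^2


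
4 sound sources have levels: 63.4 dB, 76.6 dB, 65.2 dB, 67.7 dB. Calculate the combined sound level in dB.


Formula: L_total = 10 * log10( sum(10^(Li/10)) )
  Source 1: 10^(63.4/10) = 2187761.6239
  Source 2: 10^(76.6/10) = 45708818.9615
  Source 3: 10^(65.2/10) = 3311311.2148
  Source 4: 10^(67.7/10) = 5888436.5536
Sum of linear values = 57096328.3538
L_total = 10 * log10(57096328.3538) = 77.57

77.57 dB


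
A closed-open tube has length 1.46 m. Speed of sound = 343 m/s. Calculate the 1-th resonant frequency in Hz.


Given values:
  Tube type: closed-open, L = 1.46 m, c = 343 m/s, n = 1
Formula: f_n = (2n - 1) * c / (4 * L)
Compute 2n - 1 = 2*1 - 1 = 1
Compute 4 * L = 4 * 1.46 = 5.84
f = 1 * 343 / 5.84
f = 58.73

58.73 Hz


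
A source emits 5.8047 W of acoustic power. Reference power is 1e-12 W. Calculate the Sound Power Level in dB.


Given values:
  W = 5.8047 W
  W_ref = 1e-12 W
Formula: SWL = 10 * log10(W / W_ref)
Compute ratio: W / W_ref = 5804700000000
Compute log10: log10(5804700000000) = 12.76378
Multiply: SWL = 10 * 12.76378 = 127.64

127.64 dB


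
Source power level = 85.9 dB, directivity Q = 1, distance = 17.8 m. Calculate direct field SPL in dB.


Given values:
  Lw = 85.9 dB, Q = 1, r = 17.8 m
Formula: SPL = Lw + 10 * log10(Q / (4 * pi * r^2))
Compute 4 * pi * r^2 = 4 * pi * 17.8^2 = 3981.5289
Compute Q / denom = 1 / 3981.5289 = 0.00025116
Compute 10 * log10(0.00025116) = -36.0005
SPL = 85.9 + (-36.0005) = 49.9

49.9 dB


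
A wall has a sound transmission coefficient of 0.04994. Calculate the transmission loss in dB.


Given values:
  tau = 0.04994
Formula: TL = 10 * log10(1 / tau)
Compute 1 / tau = 1 / 0.04994 = 20.024
Compute log10(20.024) = 1.301551
TL = 10 * 1.301551 = 13.02

13.02 dB


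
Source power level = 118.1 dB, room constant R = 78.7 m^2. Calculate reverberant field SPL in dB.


Given values:
  Lw = 118.1 dB, R = 78.7 m^2
Formula: SPL = Lw + 10 * log10(4 / R)
Compute 4 / R = 4 / 78.7 = 0.050826
Compute 10 * log10(0.050826) = -12.9391
SPL = 118.1 + (-12.9391) = 105.16

105.16 dB


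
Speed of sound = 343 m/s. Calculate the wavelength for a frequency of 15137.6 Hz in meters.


Given values:
  c = 343 m/s, f = 15137.6 Hz
Formula: lambda = c / f
lambda = 343 / 15137.6
lambda = 0.0227

0.0227 m


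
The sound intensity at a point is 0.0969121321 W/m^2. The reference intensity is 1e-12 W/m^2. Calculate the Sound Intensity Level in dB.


Given values:
  I = 0.0969121321 W/m^2
  I_ref = 1e-12 W/m^2
Formula: SIL = 10 * log10(I / I_ref)
Compute ratio: I / I_ref = 96912132100
Compute log10: log10(96912132100) = 10.986378
Multiply: SIL = 10 * 10.986378 = 109.86

109.86 dB


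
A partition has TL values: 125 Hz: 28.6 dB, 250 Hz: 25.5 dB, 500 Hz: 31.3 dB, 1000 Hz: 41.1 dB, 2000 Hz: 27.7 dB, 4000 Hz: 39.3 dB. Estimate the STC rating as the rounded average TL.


Given TL values at each frequency:
  125 Hz: 28.6 dB
  250 Hz: 25.5 dB
  500 Hz: 31.3 dB
  1000 Hz: 41.1 dB
  2000 Hz: 27.7 dB
  4000 Hz: 39.3 dB
Formula: STC ~ round(average of TL values)
Sum = 28.6 + 25.5 + 31.3 + 41.1 + 27.7 + 39.3 = 193.5
Average = 193.5 / 6 = 32.25
Rounded: 32

32


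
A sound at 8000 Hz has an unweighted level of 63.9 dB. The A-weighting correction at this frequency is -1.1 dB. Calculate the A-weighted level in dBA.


Given values:
  SPL = 63.9 dB
  A-weighting at 8000 Hz = -1.1 dB
Formula: L_A = SPL + A_weight
L_A = 63.9 + (-1.1)
L_A = 62.8

62.8 dBA


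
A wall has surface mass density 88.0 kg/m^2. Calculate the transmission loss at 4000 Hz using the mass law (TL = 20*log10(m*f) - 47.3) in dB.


Given values:
  m = 88.0 kg/m^2, f = 4000 Hz
Formula: TL = 20 * log10(m * f) - 47.3
Compute m * f = 88.0 * 4000 = 352000.0
Compute log10(352000.0) = 5.546543
Compute 20 * 5.546543 = 110.9309
TL = 110.9309 - 47.3 = 63.63

63.63 dB
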